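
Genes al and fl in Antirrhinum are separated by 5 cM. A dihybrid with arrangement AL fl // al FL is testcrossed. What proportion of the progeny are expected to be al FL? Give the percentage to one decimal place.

47.5%

A map distance of 5 cM corresponds to a recombination frequency of 0.050.
The F1 is AL fl / al FL, so al FL is a parental gamete class with expected frequency (1 − r)/2 = 0.950/2 = 0.4750.
That is 0.4750 = 47.5% of the progeny.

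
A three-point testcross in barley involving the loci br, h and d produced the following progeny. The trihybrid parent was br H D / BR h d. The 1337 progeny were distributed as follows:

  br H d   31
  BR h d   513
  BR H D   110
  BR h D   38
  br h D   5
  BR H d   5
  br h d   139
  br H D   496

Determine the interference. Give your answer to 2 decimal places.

The two rarest classes, br h D and BR H d, are the double crossovers. Comparing them with the parentals, only the h allele has switched, so h is the middle locus and the order is br – h – d.
br–h: (249 + 10)/1337 = 0.1937; h–d: (69 + 10)/1337 = 0.0591.
Expected DCO frequency = 0.1937 × 0.0591 ≈ 0.01145; observed = 10/1337 ≈ 0.00748.
Coefficient of coincidence = 0.00748/0.01145 ≈ 0.65; interference = 1 − 0.65 = 0.35.

0.35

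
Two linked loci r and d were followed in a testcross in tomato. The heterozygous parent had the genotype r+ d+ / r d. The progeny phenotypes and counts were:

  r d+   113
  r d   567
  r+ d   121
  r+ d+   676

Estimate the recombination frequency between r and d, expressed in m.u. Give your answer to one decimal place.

The recombinant classes are r+ d and r d+: 121 + 113 = 234.
Recombination frequency = 234/1477 = 0.1584 ≈ 15.8%, i.e. 15.8 m.u.

15.8 m.u.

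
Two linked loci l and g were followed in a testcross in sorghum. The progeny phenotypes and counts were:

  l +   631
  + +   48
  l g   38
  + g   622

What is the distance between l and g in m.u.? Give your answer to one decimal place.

The two most frequent classes, + g (622) and l + (631), are the parental types, so the F1 was + g / l +.
The recombinant classes are + + and l g: 48 + 38 = 86.
Recombination frequency = 86/1339 = 0.0642 ≈ 6.4%, i.e. 6.4 m.u.

6.4 m.u.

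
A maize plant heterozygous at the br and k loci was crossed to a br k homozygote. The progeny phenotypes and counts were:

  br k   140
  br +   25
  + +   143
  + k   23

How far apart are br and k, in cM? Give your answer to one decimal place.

The two most frequent classes, + + (143) and br k (140), are the parental types, so the F1 was + + / br k.
The recombinant classes are + k and br +: 23 + 25 = 48.
Recombination frequency = 48/331 = 0.1450 ≈ 14.5%, i.e. 14.5 cM.

14.5 cM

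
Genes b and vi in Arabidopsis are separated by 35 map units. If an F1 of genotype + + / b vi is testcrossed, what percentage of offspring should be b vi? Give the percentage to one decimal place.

32.5%

A map distance of 35 map units corresponds to a recombination frequency of 0.350.
The F1 is + + / b vi, so b vi is a parental gamete class with expected frequency (1 − r)/2 = 0.650/2 = 0.3250.
That is 0.3250 = 32.5% of the progeny.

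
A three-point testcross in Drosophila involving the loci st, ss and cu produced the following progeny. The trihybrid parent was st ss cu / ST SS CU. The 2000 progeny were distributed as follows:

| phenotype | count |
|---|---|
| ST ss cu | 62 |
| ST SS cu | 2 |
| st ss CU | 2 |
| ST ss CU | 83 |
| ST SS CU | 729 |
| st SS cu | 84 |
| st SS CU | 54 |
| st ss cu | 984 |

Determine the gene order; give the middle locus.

The two rarest classes, st ss CU and ST SS cu, are the double crossovers. Comparing them with the parentals, only the cu allele has switched, so cu is the middle locus and the order is ss – cu – st.

cu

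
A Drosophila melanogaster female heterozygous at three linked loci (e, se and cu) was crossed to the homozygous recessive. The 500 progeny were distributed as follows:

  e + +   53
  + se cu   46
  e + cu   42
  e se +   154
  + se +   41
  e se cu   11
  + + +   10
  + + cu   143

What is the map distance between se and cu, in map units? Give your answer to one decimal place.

24.0 map units

The two most frequent reciprocal classes, e se + and + + cu, are the parental types, so the F1 was e se + / + + cu.
The two rarest classes, e se cu and + + +, are the double crossovers. Comparing them with the parentals, only the cu allele has switched, so cu is the middle locus and the order is e – cu – se.
Crossovers in the cu–se interval produce the single-crossover classes e + + and + se cu (53 + 46 = 99) plus the double crossovers (21).
RF(cu–se) = (99 + 21) / 500 = 120/500 = 0.2400 → 24.0 map units.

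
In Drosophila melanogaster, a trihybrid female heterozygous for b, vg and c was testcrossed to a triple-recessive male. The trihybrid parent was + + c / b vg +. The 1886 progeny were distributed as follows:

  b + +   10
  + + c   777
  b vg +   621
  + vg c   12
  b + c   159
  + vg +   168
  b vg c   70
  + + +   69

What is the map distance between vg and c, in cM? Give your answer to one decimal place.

8.5 cM

The two rarest classes, + vg c and b + +, are the double crossovers. Comparing them with the parentals, only the vg allele has switched, so vg is the middle locus and the order is b – vg – c.
Crossovers in the vg–c interval produce the single-crossover classes + + + and b vg c (69 + 70 = 139) plus the double crossovers (22).
RF(vg–c) = (139 + 22) / 1886 = 161/1886 = 0.0854 → 8.5 cM.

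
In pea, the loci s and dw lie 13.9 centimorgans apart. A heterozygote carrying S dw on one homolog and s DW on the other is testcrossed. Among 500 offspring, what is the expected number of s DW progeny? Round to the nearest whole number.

A map distance of 13.9 centimorgans corresponds to a recombination frequency of 0.139.
The F1 is S dw / s DW, so s DW is a parental gamete class with expected frequency (1 − r)/2 = 0.861/2 = 0.4305.
Expected number = 0.4305 × 500 = 215.25 ≈ 215.

215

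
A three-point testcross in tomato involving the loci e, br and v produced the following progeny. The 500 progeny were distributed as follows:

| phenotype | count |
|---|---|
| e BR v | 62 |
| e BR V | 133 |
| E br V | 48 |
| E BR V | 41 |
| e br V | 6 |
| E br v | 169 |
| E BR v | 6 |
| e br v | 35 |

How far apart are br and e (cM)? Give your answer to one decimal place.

The two most frequent reciprocal classes, e BR V and E br v, are the parental types, so the F1 was e BR V / E br v.
The two rarest classes, e br V and E BR v, are the double crossovers. Comparing them with the parentals, only the br allele has switched, so br is the middle locus and the order is v – br – e.
Crossovers in the br–e interval produce the single-crossover classes E BR V and e br v (41 + 35 = 76) plus the double crossovers (12).
RF(br–e) = (76 + 12) / 500 = 88/500 = 0.1760 → 17.6 cM.

17.6 cM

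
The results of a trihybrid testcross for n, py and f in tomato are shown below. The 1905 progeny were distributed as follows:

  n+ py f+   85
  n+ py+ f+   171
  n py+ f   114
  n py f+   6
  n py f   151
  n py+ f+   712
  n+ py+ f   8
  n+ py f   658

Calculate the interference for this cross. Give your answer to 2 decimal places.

0.63

The two most frequent reciprocal classes, n py+ f+ and n+ py f, are the parental types, so the F1 was n py+ f+ / n+ py f.
The two rarest classes, n py f+ and n+ py+ f, are the double crossovers. Comparing them with the parentals, only the py allele has switched, so py is the middle locus and the order is f – py – n.
f–py: (199 + 14)/1905 = 0.1118; py–n: (322 + 14)/1905 = 0.1764.
Expected DCO frequency = 0.1118 × 0.1764 ≈ 0.01972; observed = 14/1905 ≈ 0.00735.
Coefficient of coincidence = 0.00735/0.01972 ≈ 0.37; interference = 1 − 0.37 = 0.63.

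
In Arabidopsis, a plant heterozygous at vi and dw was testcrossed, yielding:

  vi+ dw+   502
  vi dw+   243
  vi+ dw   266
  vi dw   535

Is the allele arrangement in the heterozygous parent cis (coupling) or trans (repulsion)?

cis

The two most frequent classes are vi+ dw+ (502) and vi dw (535); these are the parental (non-recombinant) types.
So the F1 carried vi+ dw+ on one chromosome and vi dw on the other — the recessive alleles are on the same chromosome (cis / coupling).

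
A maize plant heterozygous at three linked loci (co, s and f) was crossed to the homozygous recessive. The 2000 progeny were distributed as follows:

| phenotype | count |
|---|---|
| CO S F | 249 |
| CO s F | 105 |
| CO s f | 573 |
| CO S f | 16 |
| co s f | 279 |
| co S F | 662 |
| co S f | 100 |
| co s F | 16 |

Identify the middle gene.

s

The two most frequent reciprocal classes, CO s f and co S F, are the parental types, so the F1 was CO s f / co S F.
The two rarest classes, CO S f and co s F, are the double crossovers. Comparing them with the parentals, only the s allele has switched, so s is the middle locus and the order is co – s – f.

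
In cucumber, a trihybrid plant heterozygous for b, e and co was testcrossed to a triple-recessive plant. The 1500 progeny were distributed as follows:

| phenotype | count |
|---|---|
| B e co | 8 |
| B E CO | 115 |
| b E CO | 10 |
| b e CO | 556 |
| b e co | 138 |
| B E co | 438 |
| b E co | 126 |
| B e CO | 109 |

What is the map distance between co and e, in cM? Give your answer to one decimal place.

The two most frequent reciprocal classes, B E co and b e CO, are the parental types, so the F1 was B E co / b e CO.
The two rarest classes, B e co and b E CO, are the double crossovers. Comparing them with the parentals, only the e allele has switched, so e is the middle locus and the order is b – e – co.
Crossovers in the e–co interval produce the single-crossover classes B E CO and b e co (115 + 138 = 253) plus the double crossovers (18).
RF(e–co) = (253 + 18) / 1500 = 271/1500 = 0.1807 → 18.1 cM.

18.1 cM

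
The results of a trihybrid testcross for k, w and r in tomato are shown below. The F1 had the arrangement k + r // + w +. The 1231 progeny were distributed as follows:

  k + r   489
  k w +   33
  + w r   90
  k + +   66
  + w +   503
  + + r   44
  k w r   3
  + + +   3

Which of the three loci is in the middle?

w

The two rarest classes, k w r and + + +, are the double crossovers. Comparing them with the parentals, only the w allele has switched, so w is the middle locus and the order is k – w – r.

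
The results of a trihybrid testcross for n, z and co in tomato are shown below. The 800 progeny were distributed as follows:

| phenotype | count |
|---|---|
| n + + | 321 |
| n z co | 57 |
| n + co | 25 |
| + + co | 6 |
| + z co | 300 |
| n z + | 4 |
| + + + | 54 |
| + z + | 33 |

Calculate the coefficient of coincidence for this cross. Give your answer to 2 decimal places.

The two most frequent reciprocal classes, + z co and n + +, are the parental types, so the F1 was + z co / n + +.
The two rarest classes, + + co and n z +, are the double crossovers. Comparing them with the parentals, only the z allele has switched, so z is the middle locus and the order is co – z – n.
co–z: (58 + 10)/800 = 0.0850; z–n: (111 + 10)/800 = 0.1512.
Expected DCO frequency = 0.0850 × 0.1512 ≈ 0.01285; observed = 10/800 ≈ 0.01250.
Coefficient of coincidence = 0.01250/0.01285 ≈ 0.97.

0.97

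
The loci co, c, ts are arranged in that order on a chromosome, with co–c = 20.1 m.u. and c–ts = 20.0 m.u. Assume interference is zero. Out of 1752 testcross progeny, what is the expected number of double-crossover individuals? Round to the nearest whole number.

70

Map distances give recombination frequencies of 0.201 and 0.200 for the two intervals.
With no interference, expected double-crossover frequency = 0.201 × 0.200 = 0.04020.
Expected number = 0.04020 × 1752 = 70.43 ≈ 70.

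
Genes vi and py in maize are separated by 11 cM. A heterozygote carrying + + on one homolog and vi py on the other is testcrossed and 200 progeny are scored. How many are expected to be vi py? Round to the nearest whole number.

A map distance of 11 cM corresponds to a recombination frequency of 0.110.
The F1 is + + / vi py, so vi py is a parental gamete class with expected frequency (1 − r)/2 = 0.890/2 = 0.4450.
Expected number = 0.4450 × 200 = 89.00 ≈ 89.

89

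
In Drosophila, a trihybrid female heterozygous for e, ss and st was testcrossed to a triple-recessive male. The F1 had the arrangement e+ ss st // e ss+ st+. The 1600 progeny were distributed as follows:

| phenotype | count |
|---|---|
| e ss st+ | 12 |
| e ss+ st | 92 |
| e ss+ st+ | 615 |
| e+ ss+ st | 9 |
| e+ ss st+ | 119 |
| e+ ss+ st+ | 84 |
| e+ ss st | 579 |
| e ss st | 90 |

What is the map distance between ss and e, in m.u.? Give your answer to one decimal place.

The two rarest classes, e+ ss+ st and e ss st+, are the double crossovers. Comparing them with the parentals, only the ss allele has switched, so ss is the middle locus and the order is e – ss – st.
Crossovers in the e–ss interval produce the single-crossover classes e ss st and e+ ss+ st+ (90 + 84 = 174) plus the double crossovers (21).
RF(e–ss) = (174 + 21) / 1600 = 195/1600 = 0.1219 → 12.2 m.u.

12.2 m.u.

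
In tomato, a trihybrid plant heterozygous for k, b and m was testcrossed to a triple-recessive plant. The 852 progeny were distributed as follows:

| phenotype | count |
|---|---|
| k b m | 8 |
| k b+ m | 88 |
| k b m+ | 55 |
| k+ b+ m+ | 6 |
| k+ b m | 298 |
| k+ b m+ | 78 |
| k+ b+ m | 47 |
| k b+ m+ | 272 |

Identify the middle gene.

The two most frequent reciprocal classes, k b+ m+ and k+ b m, are the parental types, so the F1 was k b+ m+ / k+ b m.
The two rarest classes, k+ b+ m+ and k b m, are the double crossovers. Comparing them with the parentals, only the k allele has switched, so k is the middle locus and the order is b – k – m.

k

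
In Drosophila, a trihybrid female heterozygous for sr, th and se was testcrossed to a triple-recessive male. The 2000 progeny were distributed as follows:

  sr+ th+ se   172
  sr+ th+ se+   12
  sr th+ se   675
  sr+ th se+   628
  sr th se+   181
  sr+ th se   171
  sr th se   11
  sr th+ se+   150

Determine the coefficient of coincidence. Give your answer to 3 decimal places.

0.356

The two most frequent reciprocal classes, sr+ th se+ and sr th+ se, are the parental types, so the F1 was sr+ th se+ / sr th+ se.
The two rarest classes, sr+ th+ se+ and sr th se, are the double crossovers. Comparing them with the parentals, only the th allele has switched, so th is the middle locus and the order is se – th – sr.
se–th: (321 + 23)/2000 = 0.1720; th–sr: (353 + 23)/2000 = 0.1880.
Expected DCO frequency = 0.1720 × 0.1880 ≈ 0.03234; observed = 23/2000 ≈ 0.01150.
Coefficient of coincidence = 0.01150/0.03234 ≈ 0.356.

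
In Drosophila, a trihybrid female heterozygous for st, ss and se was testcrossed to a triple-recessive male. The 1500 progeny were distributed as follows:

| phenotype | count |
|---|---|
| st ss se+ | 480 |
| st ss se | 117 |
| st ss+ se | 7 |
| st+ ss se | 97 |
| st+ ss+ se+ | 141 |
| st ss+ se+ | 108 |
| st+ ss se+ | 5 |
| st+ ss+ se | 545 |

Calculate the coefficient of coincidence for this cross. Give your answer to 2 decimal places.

0.31

The two most frequent reciprocal classes, st+ ss+ se and st ss se+, are the parental types, so the F1 was st+ ss+ se / st ss se+.
The two rarest classes, st ss+ se and st+ ss se+, are the double crossovers. Comparing them with the parentals, only the st allele has switched, so st is the middle locus and the order is se – st – ss.
se–st: (258 + 12)/1500 = 0.1800; st–ss: (205 + 12)/1500 = 0.1447.
Expected DCO frequency = 0.1800 × 0.1447 ≈ 0.02605; observed = 12/1500 ≈ 0.00800.
Coefficient of coincidence = 0.00800/0.02605 ≈ 0.31.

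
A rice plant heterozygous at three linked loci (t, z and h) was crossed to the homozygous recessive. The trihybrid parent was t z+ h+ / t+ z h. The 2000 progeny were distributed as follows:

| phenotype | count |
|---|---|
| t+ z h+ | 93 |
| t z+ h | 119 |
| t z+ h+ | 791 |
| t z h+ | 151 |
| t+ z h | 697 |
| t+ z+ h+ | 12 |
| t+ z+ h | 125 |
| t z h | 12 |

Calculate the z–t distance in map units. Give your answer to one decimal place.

15.0 map units

The two rarest classes, t+ z+ h+ and t z h, are the double crossovers. Comparing them with the parentals, only the t allele has switched, so t is the middle locus and the order is h – t – z.
Crossovers in the t–z interval produce the single-crossover classes t z h+ and t+ z+ h (151 + 125 = 276) plus the double crossovers (24).
RF(t–z) = (276 + 24) / 2000 = 300/2000 = 0.1500 → 15.0 map units.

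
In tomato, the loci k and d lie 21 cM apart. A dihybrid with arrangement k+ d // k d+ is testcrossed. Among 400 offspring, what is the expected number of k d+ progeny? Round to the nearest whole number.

A map distance of 21 cM corresponds to a recombination frequency of 0.210.
The F1 is k+ d / k d+, so k d+ is a parental gamete class with expected frequency (1 − r)/2 = 0.790/2 = 0.3950.
Expected number = 0.3950 × 400 = 158.00 ≈ 158.

158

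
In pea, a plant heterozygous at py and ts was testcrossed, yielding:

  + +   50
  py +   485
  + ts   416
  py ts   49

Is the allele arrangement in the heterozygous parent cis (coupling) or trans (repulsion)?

trans

The two most frequent classes are + ts (416) and py + (485); these are the parental (non-recombinant) types.
So the F1 carried + ts on one chromosome and py + on the other — the recessive alleles are on opposite chromosomes (trans / repulsion).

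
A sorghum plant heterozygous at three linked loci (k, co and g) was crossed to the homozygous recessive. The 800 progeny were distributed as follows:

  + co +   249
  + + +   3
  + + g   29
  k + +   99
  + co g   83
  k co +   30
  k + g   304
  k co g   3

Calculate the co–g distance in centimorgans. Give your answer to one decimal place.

23.5 centimorgans

The two most frequent reciprocal classes, k + g and + co +, are the parental types, so the F1 was k + g / + co +.
The two rarest classes, k co g and + + +, are the double crossovers. Comparing them with the parentals, only the co allele has switched, so co is the middle locus and the order is k – co – g.
Crossovers in the co–g interval produce the single-crossover classes k + + and + co g (99 + 83 = 182) plus the double crossovers (6).
RF(co–g) = (182 + 6) / 800 = 188/800 = 0.2350 → 23.5 centimorgans.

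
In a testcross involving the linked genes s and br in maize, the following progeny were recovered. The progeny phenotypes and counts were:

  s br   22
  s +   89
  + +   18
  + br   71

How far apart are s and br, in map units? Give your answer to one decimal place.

The two most frequent classes, + br (71) and s + (89), are the parental types, so the F1 was + br / s +.
The recombinant classes are + + and s br: 18 + 22 = 40.
Recombination frequency = 40/200 = 0.2000 ≈ 20.0%, i.e. 20.0 map units.

20.0 map units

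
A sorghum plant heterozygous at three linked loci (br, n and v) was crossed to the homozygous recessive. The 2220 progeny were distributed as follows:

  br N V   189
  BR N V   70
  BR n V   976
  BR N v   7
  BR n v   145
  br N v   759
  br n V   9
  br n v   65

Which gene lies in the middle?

The two most frequent reciprocal classes, BR n V and br N v, are the parental types, so the F1 was BR n V / br N v.
The two rarest classes, br n V and BR N v, are the double crossovers. Comparing them with the parentals, only the br allele has switched, so br is the middle locus and the order is v – br – n.

br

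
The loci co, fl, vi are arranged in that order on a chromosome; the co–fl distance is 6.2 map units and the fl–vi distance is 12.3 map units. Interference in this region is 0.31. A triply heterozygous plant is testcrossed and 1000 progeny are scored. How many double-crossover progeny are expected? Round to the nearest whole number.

Map distances give recombination frequencies of 0.062 and 0.123 for the two intervals.
With interference 0.31 (so coincidence = 0.69), expected double-crossover frequency = 0.062 × 0.123 × 0.69 = 0.00526.
Expected number = 0.00526 × 1000 = 5.26 ≈ 5.

5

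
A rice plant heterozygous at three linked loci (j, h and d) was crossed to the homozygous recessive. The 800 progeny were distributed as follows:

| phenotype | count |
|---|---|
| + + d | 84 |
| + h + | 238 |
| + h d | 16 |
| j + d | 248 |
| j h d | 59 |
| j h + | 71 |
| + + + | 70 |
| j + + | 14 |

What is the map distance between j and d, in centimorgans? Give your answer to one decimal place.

The two most frequent reciprocal classes, j + d and + h +, are the parental types, so the F1 was j + d / + h +.
The two rarest classes, j + + and + h d, are the double crossovers. Comparing them with the parentals, only the d allele has switched, so d is the middle locus and the order is h – d – j.
Crossovers in the d–j interval produce the single-crossover classes + + d and j h + (84 + 71 = 155) plus the double crossovers (30).
RF(d–j) = (155 + 30) / 800 = 185/800 = 0.2313 → 23.1 centimorgans.

23.1 centimorgans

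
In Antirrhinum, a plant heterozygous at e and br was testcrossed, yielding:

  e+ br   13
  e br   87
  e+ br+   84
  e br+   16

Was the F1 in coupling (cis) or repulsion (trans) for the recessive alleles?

cis

The two most frequent classes are e+ br+ (84) and e br (87); these are the parental (non-recombinant) types.
So the F1 carried e+ br+ on one chromosome and e br on the other — the recessive alleles are on the same chromosome (cis / coupling).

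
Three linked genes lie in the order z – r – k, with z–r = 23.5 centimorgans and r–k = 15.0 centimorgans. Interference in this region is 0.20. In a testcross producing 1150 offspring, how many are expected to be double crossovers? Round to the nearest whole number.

32

Map distances give recombination frequencies of 0.235 and 0.150 for the two intervals.
With interference 0.20 (so coincidence = 0.80), expected double-crossover frequency = 0.235 × 0.150 × 0.80 = 0.02820.
Expected number = 0.02820 × 1150 = 32.43 ≈ 32.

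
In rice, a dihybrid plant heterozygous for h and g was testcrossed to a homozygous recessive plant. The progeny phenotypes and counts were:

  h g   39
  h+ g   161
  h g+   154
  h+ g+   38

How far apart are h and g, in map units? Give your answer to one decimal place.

The two most frequent classes, h+ g (161) and h g+ (154), are the parental types, so the F1 was h+ g / h g+.
The recombinant classes are h+ g+ and h g: 38 + 39 = 77.
Recombination frequency = 77/392 = 0.1964 ≈ 19.6%, i.e. 19.6 map units.

19.6 map units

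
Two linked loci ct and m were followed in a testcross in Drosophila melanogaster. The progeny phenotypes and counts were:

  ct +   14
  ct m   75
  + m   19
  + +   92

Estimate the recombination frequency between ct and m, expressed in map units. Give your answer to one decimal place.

The two most frequent classes, + + (92) and ct m (75), are the parental types, so the F1 was + + / ct m.
The recombinant classes are + m and ct +: 19 + 14 = 33.
Recombination frequency = 33/200 = 0.1650 ≈ 16.5%, i.e. 16.5 map units.

16.5 map units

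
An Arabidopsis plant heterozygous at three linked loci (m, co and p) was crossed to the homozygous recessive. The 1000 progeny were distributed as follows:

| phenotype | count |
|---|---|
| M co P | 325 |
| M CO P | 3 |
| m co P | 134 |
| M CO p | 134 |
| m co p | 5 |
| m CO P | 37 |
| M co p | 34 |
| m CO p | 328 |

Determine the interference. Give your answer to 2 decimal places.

0.63

The two most frequent reciprocal classes, M co P and m CO p, are the parental types, so the F1 was M co P / m CO p.
The two rarest classes, M CO P and m co p, are the double crossovers. Comparing them with the parentals, only the co allele has switched, so co is the middle locus and the order is m – co – p.
m–co: (268 + 8)/1000 = 0.2760; co–p: (71 + 8)/1000 = 0.0790.
Expected DCO frequency = 0.2760 × 0.0790 ≈ 0.02180; observed = 8/1000 ≈ 0.00800.
Coefficient of coincidence = 0.00800/0.02180 ≈ 0.37; interference = 1 − 0.37 = 0.63.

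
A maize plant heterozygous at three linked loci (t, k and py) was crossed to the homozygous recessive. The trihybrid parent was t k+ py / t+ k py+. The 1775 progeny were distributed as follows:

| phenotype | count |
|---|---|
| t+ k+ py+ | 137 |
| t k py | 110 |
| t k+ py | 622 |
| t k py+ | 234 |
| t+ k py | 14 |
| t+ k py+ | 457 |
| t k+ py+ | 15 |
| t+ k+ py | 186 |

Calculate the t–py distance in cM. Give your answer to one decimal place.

25.3 cM

The two rarest classes, t k+ py+ and t+ k py, are the double crossovers. Comparing them with the parentals, only the py allele has switched, so py is the middle locus and the order is t – py – k.
Crossovers in the t–py interval produce the single-crossover classes t+ k+ py and t k py+ (186 + 234 = 420) plus the double crossovers (29).
RF(t–py) = (420 + 29) / 1775 = 449/1775 = 0.2530 → 25.3 cM.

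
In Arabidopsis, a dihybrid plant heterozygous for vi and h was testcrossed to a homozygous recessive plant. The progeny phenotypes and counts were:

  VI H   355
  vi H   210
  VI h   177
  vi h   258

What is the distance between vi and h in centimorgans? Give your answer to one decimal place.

38.7 centimorgans

The two most frequent classes, VI H (355) and vi h (258), are the parental types, so the F1 was VI H / vi h.
The recombinant classes are VI h and vi H: 177 + 210 = 387.
Recombination frequency = 387/1000 = 0.3870 ≈ 38.7%, i.e. 38.7 centimorgans.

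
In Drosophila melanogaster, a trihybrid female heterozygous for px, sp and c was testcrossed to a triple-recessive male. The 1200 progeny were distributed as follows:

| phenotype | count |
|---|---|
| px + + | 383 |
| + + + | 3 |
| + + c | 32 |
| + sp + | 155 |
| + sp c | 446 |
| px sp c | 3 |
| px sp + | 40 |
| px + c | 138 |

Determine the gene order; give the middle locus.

px

The two most frequent reciprocal classes, + sp c and px + +, are the parental types, so the F1 was + sp c / px + +.
The two rarest classes, px sp c and + + +, are the double crossovers. Comparing them with the parentals, only the px allele has switched, so px is the middle locus and the order is sp – px – c.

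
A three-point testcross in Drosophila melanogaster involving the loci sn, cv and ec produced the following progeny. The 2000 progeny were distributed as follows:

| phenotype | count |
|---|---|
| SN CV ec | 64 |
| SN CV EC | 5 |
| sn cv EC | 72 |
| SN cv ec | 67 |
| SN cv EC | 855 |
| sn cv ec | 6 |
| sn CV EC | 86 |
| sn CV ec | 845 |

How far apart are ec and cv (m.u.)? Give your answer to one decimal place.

The two most frequent reciprocal classes, SN cv EC and sn CV ec, are the parental types, so the F1 was SN cv EC / sn CV ec.
The two rarest classes, SN CV EC and sn cv ec, are the double crossovers. Comparing them with the parentals, only the cv allele has switched, so cv is the middle locus and the order is ec – cv – sn.
Crossovers in the ec–cv interval produce the single-crossover classes SN cv ec and sn CV EC (67 + 86 = 153) plus the double crossovers (11).
RF(ec–cv) = (153 + 11) / 2000 = 164/2000 = 0.0820 → 8.2 m.u.

8.2 m.u.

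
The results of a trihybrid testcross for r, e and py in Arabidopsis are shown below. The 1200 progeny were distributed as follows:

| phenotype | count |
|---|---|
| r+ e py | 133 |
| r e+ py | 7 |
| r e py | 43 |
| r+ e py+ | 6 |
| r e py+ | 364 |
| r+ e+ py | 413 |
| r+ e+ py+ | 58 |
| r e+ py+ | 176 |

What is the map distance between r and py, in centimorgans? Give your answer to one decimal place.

The two most frequent reciprocal classes, r e py+ and r+ e+ py, are the parental types, so the F1 was r e py+ / r+ e+ py.
The two rarest classes, r+ e py+ and r e+ py, are the double crossovers. Comparing them with the parentals, only the r allele has switched, so r is the middle locus and the order is py – r – e.
Crossovers in the py–r interval produce the single-crossover classes r e py and r+ e+ py+ (43 + 58 = 101) plus the double crossovers (13).
RF(py–r) = (101 + 13) / 1200 = 114/1200 = 0.0950 → 9.5 centimorgans.

9.5 centimorgans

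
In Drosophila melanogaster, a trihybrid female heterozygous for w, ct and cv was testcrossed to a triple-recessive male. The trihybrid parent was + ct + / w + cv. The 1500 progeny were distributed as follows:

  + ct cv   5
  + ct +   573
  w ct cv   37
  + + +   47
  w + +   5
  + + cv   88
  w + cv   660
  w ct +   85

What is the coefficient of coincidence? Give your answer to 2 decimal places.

0.87

The two rarest classes, + ct cv and w + +, are the double crossovers. Comparing them with the parentals, only the cv allele has switched, so cv is the middle locus and the order is ct – cv – w.
ct–cv: (84 + 10)/1500 = 0.0627; cv–w: (173 + 10)/1500 = 0.1220.
Expected DCO frequency = 0.0627 × 0.1220 ≈ 0.00765; observed = 10/1500 ≈ 0.00667.
Coefficient of coincidence = 0.00667/0.00765 ≈ 0.87.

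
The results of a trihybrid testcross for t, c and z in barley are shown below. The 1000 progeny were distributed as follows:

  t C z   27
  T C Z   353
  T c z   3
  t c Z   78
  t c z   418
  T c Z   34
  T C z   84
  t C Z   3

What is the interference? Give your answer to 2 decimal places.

0.47

The two most frequent reciprocal classes, T C Z and t c z, are the parental types, so the F1 was T C Z / t c z.
The two rarest classes, t C Z and T c z, are the double crossovers. Comparing them with the parentals, only the t allele has switched, so t is the middle locus and the order is c – t – z.
c–t: (61 + 6)/1000 = 0.0670; t–z: (162 + 6)/1000 = 0.1680.
Expected DCO frequency = 0.0670 × 0.1680 ≈ 0.01126; observed = 6/1000 ≈ 0.00600.
Coefficient of coincidence = 0.00600/0.01126 ≈ 0.53; interference = 1 − 0.53 = 0.47.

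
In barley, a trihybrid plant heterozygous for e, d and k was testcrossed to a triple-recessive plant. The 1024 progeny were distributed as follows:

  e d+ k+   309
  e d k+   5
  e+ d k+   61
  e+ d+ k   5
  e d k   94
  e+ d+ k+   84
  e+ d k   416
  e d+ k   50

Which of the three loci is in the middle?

d

The two most frequent reciprocal classes, e+ d k and e d+ k+, are the parental types, so the F1 was e+ d k / e d+ k+.
The two rarest classes, e+ d+ k and e d k+, are the double crossovers. Comparing them with the parentals, only the d allele has switched, so d is the middle locus and the order is e – d – k.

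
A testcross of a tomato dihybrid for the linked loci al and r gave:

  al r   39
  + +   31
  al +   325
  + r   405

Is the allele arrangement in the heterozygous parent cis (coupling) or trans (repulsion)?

trans

The two most frequent classes are + r (405) and al + (325); these are the parental (non-recombinant) types.
So the F1 carried + r on one chromosome and al + on the other — the recessive alleles are on opposite chromosomes (trans / repulsion).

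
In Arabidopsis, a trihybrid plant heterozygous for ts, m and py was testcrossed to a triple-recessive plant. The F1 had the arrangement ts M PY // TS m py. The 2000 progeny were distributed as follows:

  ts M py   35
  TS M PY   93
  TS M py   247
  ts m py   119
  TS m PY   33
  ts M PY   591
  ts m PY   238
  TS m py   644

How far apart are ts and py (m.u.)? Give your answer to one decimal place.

The two rarest classes, ts M py and TS m PY, are the double crossovers. Comparing them with the parentals, only the py allele has switched, so py is the middle locus and the order is ts – py – m.
Crossovers in the ts–py interval produce the single-crossover classes TS M PY and ts m py (93 + 119 = 212) plus the double crossovers (68).
RF(ts–py) = (212 + 68) / 2000 = 280/2000 = 0.1400 → 14.0 m.u.

14.0 m.u.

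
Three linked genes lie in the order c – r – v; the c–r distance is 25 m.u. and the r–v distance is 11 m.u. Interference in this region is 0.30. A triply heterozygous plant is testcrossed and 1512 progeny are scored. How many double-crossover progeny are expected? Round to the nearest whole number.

29

Map distances give recombination frequencies of 0.250 and 0.110 for the two intervals.
With interference 0.30 (so coincidence = 0.70), expected double-crossover frequency = 0.250 × 0.110 × 0.70 = 0.01925.
Expected number = 0.01925 × 1512 = 29.11 ≈ 29.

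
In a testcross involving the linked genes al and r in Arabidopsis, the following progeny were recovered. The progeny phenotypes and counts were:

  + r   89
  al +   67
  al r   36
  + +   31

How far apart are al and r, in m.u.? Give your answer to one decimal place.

The two most frequent classes, + r (89) and al + (67), are the parental types, so the F1 was + r / al +.
The recombinant classes are + + and al r: 31 + 36 = 67.
Recombination frequency = 67/223 = 0.3004 ≈ 30.0%, i.e. 30.0 m.u.

30.0 m.u.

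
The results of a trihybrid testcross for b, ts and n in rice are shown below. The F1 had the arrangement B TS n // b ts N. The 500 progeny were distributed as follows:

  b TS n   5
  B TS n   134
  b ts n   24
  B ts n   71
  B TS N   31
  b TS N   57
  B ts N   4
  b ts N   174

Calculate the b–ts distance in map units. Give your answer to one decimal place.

27.4 map units

The two rarest classes, b TS n and B ts N, are the double crossovers. Comparing them with the parentals, only the b allele has switched, so b is the middle locus and the order is n – b – ts.
Crossovers in the b–ts interval produce the single-crossover classes B ts n and b TS N (71 + 57 = 128) plus the double crossovers (9).
RF(b–ts) = (128 + 9) / 500 = 137/500 = 0.2740 → 27.4 map units.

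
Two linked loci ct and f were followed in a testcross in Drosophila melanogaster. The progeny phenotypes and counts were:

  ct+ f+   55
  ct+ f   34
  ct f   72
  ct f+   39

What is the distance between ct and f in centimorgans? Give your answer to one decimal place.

36.5 centimorgans

The two most frequent classes, ct+ f+ (55) and ct f (72), are the parental types, so the F1 was ct+ f+ / ct f.
The recombinant classes are ct+ f and ct f+: 34 + 39 = 73.
Recombination frequency = 73/200 = 0.3650 ≈ 36.5%, i.e. 36.5 centimorgans.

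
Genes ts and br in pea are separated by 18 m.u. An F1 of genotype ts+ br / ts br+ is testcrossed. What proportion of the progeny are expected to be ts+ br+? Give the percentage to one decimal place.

9.0%

A map distance of 18 m.u. corresponds to a recombination frequency of 0.180.
The F1 is ts+ br / ts br+, so ts+ br+ is a recombinant gamete class with expected frequency r/2 = 0.180/2 = 0.0900.
That is 0.0900 = 9.0% of the progeny.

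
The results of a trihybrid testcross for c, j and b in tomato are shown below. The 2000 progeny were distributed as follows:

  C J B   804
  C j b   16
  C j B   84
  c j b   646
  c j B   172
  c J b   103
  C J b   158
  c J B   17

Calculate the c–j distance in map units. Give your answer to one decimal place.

The two most frequent reciprocal classes, c j b and C J B, are the parental types, so the F1 was c j b / C J B.
The two rarest classes, C j b and c J B, are the double crossovers. Comparing them with the parentals, only the c allele has switched, so c is the middle locus and the order is j – c – b.
Crossovers in the j–c interval produce the single-crossover classes c J b and C j B (103 + 84 = 187) plus the double crossovers (33).
RF(j–c) = (187 + 33) / 2000 = 220/2000 = 0.1100 → 11.0 map units.

11.0 map units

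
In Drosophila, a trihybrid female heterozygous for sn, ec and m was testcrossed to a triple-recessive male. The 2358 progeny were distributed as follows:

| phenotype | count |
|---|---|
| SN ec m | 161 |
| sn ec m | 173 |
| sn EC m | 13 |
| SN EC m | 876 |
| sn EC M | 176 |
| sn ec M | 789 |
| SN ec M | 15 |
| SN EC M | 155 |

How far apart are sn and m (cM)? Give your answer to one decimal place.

15.1 cM

The two most frequent reciprocal classes, sn ec M and SN EC m, are the parental types, so the F1 was sn ec M / SN EC m.
The two rarest classes, SN ec M and sn EC m, are the double crossovers. Comparing them with the parentals, only the sn allele has switched, so sn is the middle locus and the order is m – sn – ec.
Crossovers in the m–sn interval produce the single-crossover classes sn ec m and SN EC M (173 + 155 = 328) plus the double crossovers (28).
RF(m–sn) = (328 + 28) / 2358 = 356/2358 = 0.1510 → 15.1 cM.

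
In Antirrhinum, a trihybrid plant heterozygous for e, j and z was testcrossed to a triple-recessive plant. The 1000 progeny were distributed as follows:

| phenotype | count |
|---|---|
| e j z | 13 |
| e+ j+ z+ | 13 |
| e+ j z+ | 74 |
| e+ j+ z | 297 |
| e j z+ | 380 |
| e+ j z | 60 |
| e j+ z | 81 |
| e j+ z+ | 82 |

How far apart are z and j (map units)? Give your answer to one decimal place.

The two most frequent reciprocal classes, e+ j+ z and e j z+, are the parental types, so the F1 was e+ j+ z / e j z+.
The two rarest classes, e+ j+ z+ and e j z, are the double crossovers. Comparing them with the parentals, only the z allele has switched, so z is the middle locus and the order is e – z – j.
Crossovers in the z–j interval produce the single-crossover classes e+ j z and e j+ z+ (60 + 82 = 142) plus the double crossovers (26).
RF(z–j) = (142 + 26) / 1000 = 168/1000 = 0.1680 → 16.8 map units.

16.8 map units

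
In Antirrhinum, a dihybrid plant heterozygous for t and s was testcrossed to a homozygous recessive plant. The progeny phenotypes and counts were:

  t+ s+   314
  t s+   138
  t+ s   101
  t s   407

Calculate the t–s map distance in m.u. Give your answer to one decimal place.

The two most frequent classes, t+ s+ (314) and t s (407), are the parental types, so the F1 was t+ s+ / t s.
The recombinant classes are t+ s and t s+: 101 + 138 = 239.
Recombination frequency = 239/960 = 0.2490 ≈ 24.9%, i.e. 24.9 m.u.

24.9 m.u.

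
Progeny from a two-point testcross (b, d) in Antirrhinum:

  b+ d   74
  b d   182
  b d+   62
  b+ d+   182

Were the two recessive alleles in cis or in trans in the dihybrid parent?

cis

The two most frequent classes are b+ d+ (182) and b d (182); these are the parental (non-recombinant) types.
So the F1 carried b+ d+ on one chromosome and b d on the other — the recessive alleles are on the same chromosome (cis / coupling).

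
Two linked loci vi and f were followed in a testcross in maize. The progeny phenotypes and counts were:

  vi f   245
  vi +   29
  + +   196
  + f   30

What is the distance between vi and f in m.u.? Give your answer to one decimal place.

The two most frequent classes, + + (196) and vi f (245), are the parental types, so the F1 was + + / vi f.
The recombinant classes are + f and vi +: 30 + 29 = 59.
Recombination frequency = 59/500 = 0.1180 ≈ 11.8%, i.e. 11.8 m.u.

11.8 m.u.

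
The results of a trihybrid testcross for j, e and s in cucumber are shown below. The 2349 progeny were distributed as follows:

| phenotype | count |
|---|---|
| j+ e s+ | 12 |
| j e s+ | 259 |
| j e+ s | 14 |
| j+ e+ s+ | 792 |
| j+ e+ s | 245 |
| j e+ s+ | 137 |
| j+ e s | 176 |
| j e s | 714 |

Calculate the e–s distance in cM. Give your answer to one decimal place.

The two most frequent reciprocal classes, j e s and j+ e+ s+, are the parental types, so the F1 was j e s / j+ e+ s+.
The two rarest classes, j e+ s and j+ e s+, are the double crossovers. Comparing them with the parentals, only the e allele has switched, so e is the middle locus and the order is j – e – s.
Crossovers in the e–s interval produce the single-crossover classes j e s+ and j+ e+ s (259 + 245 = 504) plus the double crossovers (26).
RF(e–s) = (504 + 26) / 2349 = 530/2349 = 0.2256 → 22.6 cM.

22.6 cM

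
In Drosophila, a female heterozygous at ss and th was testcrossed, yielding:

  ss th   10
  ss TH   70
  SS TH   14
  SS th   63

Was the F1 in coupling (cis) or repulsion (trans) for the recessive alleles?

The two most frequent classes are SS th (63) and ss TH (70); these are the parental (non-recombinant) types.
So the F1 carried SS th on one chromosome and ss TH on the other — the recessive alleles are on opposite chromosomes (trans / repulsion).

trans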